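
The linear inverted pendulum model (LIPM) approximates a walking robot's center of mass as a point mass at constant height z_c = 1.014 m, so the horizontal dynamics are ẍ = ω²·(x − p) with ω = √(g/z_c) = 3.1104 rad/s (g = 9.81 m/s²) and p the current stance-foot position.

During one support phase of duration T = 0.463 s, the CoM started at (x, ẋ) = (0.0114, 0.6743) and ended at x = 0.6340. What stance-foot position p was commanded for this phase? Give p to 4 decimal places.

p = -0.1438

ωT = 3.1104·0.463 = 1.440115; cosh(ωT) = 2.229041, sinh(ωT) = 1.992141
x(T) = p + (x₀−p)·cosh(ωT) + (ẋ₀/ω)·sinh(ωT) ⇒ p·(1 − cosh) = x(T) − x₀·cosh − (ẋ₀/ω)·sinh
numerator   = 0.6340 − (0.0114)·2.229041 − (0.6743/3.1104)·1.992141 = 0.176715
denominator = 1 − 2.229041 = -1.229041
p = 0.176715 / -1.229041 = -0.1438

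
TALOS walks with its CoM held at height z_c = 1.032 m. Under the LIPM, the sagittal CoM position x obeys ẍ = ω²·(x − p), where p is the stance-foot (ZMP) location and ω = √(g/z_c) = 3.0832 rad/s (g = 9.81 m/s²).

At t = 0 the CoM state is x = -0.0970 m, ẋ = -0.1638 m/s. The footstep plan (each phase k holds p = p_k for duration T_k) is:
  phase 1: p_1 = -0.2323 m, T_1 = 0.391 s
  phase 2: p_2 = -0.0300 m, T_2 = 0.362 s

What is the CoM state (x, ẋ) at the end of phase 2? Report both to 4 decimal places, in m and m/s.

phase 1: p=-0.2323, T=0.391, ωT=1.205531, cosh=1.819032, sinh=1.519500; start (x,ẋ)=(-0.097000, -0.163800) → end (x,ẋ)=(-0.066911, 0.335912)
phase 2: p=-0.0300, T=0.362, ωT=1.116118, cosh=1.690265, sinh=1.362716; start (x,ẋ)=(-0.066911, 0.335912) → end (x,ẋ)=(0.056078, 0.412699)

x = 0.0561, ẋ = 0.4127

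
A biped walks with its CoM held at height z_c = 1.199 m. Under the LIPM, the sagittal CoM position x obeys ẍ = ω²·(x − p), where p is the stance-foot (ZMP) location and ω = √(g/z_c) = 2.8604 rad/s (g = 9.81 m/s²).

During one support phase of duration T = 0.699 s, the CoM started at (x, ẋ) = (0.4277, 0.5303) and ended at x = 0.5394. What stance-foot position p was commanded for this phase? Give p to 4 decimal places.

p = 0.6307

ωT = 2.8604·0.699 = 1.999420; cosh(ωT) = 3.760091, sinh(ωT) = 3.624677
x(T) = p + (x₀−p)·cosh(ωT) + (ẋ₀/ω)·sinh(ωT) ⇒ p·(1 − cosh) = x(T) − x₀·cosh − (ẋ₀/ω)·sinh
numerator   = 0.5394 − (0.4277)·3.760091 − (0.5303/2.8604)·3.624677 = -1.740783
denominator = 1 − 3.760091 = -2.760091
p = -1.740783 / -2.760091 = 0.6307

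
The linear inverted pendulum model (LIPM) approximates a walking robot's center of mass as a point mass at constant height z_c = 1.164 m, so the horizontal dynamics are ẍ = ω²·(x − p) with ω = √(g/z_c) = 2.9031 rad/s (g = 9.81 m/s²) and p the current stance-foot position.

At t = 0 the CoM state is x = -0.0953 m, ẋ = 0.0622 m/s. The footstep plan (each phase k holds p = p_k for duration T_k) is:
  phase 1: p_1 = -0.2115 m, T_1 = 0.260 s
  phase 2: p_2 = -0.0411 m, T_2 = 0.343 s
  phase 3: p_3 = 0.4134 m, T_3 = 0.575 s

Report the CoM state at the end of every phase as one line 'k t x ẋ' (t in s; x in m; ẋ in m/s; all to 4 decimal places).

1 0.2600 -0.0428 0.3603
2 0.6030 0.1013 0.5482
3 1.1780 0.0389 -0.8131

phase 1: p=-0.2115, T=0.260, ωT=0.754806, cosh=1.298650, sinh=0.828549; start (x,ẋ)=(-0.095300, 0.062200) → end (x,ẋ)=(-0.042845, 0.360279)
phase 2: p=-0.0411, T=0.343, ωT=0.995763, cosh=1.538115, sinh=1.168674; start (x,ẋ)=(-0.042845, 0.360279) → end (x,ẋ)=(0.101250, 0.548230)
phase 3: p=0.4134, T=0.575, ωT=1.669282, cosh=2.748370, sinh=2.559988; start (x,ẋ)=(0.101250, 0.548230) → end (x,ẋ)=(0.038933, -0.813126)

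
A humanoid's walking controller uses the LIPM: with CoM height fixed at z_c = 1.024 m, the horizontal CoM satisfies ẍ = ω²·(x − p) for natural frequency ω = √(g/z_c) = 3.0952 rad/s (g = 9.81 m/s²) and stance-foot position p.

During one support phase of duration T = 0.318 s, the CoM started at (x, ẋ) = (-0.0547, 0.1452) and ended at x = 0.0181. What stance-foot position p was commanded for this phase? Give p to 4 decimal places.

ωT = 3.0952·0.318 = 0.984274; cosh(ωT) = 1.524789, sinh(ωT) = 1.151078
x(T) = p + (x₀−p)·cosh(ωT) + (ẋ₀/ω)·sinh(ωT) ⇒ p·(1 − cosh) = x(T) − x₀·cosh − (ẋ₀/ω)·sinh
numerator   = 0.0181 − (-0.0547)·1.524789 − (0.1452/3.0952)·1.151078 = 0.047507
denominator = 1 − 1.524789 = -0.524789
p = 0.047507 / -0.524789 = -0.0905

p = -0.0905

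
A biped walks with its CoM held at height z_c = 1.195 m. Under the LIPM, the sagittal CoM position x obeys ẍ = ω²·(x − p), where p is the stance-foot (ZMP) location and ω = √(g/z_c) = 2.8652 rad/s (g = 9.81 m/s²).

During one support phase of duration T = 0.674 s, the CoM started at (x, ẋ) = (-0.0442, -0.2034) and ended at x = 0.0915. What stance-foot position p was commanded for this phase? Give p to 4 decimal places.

p = -0.1931

ωT = 2.8652·0.674 = 1.931145; cosh(ωT) = 3.521192, sinh(ωT) = 3.376210
x(T) = p + (x₀−p)·cosh(ωT) + (ẋ₀/ω)·sinh(ωT) ⇒ p·(1 − cosh) = x(T) − x₀·cosh − (ẋ₀/ω)·sinh
numerator   = 0.0915 − (-0.0442)·3.521192 − (-0.2034/2.8652)·3.376210 = 0.486813
denominator = 1 − 3.521192 = -2.521192
p = 0.486813 / -2.521192 = -0.1931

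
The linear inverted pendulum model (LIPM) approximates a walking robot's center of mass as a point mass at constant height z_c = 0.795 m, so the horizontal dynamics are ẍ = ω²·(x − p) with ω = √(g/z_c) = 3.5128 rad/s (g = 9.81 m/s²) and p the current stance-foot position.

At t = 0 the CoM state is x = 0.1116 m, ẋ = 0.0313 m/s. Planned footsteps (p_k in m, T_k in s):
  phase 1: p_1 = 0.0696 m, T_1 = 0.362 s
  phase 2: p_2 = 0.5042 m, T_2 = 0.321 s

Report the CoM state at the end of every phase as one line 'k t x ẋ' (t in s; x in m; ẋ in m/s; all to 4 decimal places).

phase 1: p=0.0696, T=0.362, ωT=1.271634, cosh=1.923524, sinh=1.643151; start (x,ẋ)=(0.111600, 0.031300) → end (x,ẋ)=(0.165029, 0.302633)
phase 2: p=0.5042, T=0.321, ωT=1.127609, cosh=1.706035, sinh=1.382228; start (x,ẋ)=(0.165029, 0.302633) → end (x,ẋ)=(0.044643, -1.130540)

1 0.3620 0.1650 0.3026
2 0.6830 0.0446 -1.1305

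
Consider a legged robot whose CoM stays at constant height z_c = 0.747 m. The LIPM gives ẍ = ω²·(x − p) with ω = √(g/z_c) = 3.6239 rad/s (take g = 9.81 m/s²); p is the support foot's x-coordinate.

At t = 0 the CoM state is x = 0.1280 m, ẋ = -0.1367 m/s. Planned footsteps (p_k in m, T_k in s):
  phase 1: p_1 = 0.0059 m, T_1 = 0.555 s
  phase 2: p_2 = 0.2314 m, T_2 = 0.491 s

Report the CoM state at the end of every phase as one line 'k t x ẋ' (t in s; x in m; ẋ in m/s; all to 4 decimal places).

phase 1: p=0.0059, T=0.555, ωT=2.011265, cosh=3.803290, sinh=3.669471; start (x,ẋ)=(0.128000, -0.136700) → end (x,ẋ)=(0.331863, 1.103751)
phase 2: p=0.2314, T=0.491, ωT=1.779335, cosh=3.047332, sinh=2.878582; start (x,ẋ)=(0.331863, 1.103751) → end (x,ẋ)=(1.414289, 4.411492)

1 0.5550 0.3319 1.1038
2 1.0460 1.4143 4.4115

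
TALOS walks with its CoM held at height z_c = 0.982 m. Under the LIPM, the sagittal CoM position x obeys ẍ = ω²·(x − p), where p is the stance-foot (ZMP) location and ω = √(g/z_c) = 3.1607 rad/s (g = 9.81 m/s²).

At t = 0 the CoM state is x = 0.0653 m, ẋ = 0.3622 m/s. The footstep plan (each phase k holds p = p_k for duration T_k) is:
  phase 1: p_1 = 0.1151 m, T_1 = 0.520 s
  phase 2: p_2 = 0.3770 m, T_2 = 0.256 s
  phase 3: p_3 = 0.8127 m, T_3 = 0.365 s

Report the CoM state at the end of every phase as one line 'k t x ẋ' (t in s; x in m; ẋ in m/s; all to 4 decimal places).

phase 1: p=0.1151, T=0.520, ωT=1.643564, cosh=2.683433, sinh=2.490143; start (x,ẋ)=(0.065300, 0.362200) → end (x,ẋ)=(0.266823, 0.579984)
phase 2: p=0.3770, T=0.256, ωT=0.809139, cosh=1.345607, sinh=0.900366; start (x,ẋ)=(0.266823, 0.579984) → end (x,ẋ)=(0.393960, 0.466889)
phase 3: p=0.8127, T=0.365, ωT=1.153655, cosh=1.742620, sinh=1.427139; start (x,ẋ)=(0.393960, 0.466889) → end (x,ẋ)=(0.293809, -1.075223)

1 0.5200 0.2668 0.5800
2 0.7760 0.3940 0.4669
3 1.1410 0.2938 -1.0752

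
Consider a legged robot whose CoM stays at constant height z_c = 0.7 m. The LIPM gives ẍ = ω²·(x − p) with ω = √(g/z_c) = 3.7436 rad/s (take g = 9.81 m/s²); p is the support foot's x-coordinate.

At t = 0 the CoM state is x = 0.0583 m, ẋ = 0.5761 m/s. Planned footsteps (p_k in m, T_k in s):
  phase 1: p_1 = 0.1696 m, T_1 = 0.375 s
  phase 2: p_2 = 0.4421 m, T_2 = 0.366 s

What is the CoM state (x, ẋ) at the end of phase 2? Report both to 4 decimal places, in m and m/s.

x = 0.2041, ẋ = -0.5697

phase 1: p=0.1696, T=0.375, ωT=1.403850, cosh=2.158246, sinh=1.912597; start (x,ẋ)=(0.058300, 0.576100) → end (x,ẋ)=(0.223715, 0.446458)
phase 2: p=0.4421, T=0.366, ωT=1.370158, cosh=2.095019, sinh=1.840952; start (x,ẋ)=(0.223715, 0.446458) → end (x,ẋ)=(0.204130, -0.569723)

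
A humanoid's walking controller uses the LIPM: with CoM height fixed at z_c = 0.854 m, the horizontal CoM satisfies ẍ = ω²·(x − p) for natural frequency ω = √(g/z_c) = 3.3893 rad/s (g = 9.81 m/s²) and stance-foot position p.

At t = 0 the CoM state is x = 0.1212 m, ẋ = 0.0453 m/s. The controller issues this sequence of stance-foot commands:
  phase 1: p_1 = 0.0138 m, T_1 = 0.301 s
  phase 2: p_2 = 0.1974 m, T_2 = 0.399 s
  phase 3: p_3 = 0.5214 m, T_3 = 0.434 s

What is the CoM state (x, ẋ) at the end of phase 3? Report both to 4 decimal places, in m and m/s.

x = 1.0484, ẋ = 2.0685

phase 1: p=0.0138, T=0.301, ωT=1.020179, cosh=1.567111, sinh=1.206581; start (x,ẋ)=(0.121200, 0.045300) → end (x,ẋ)=(0.198234, 0.510199)
phase 2: p=0.1974, T=0.399, ωT=1.352331, cosh=2.062532, sinh=1.803895; start (x,ẋ)=(0.198234, 0.510199) → end (x,ẋ)=(0.470665, 1.057402)
phase 3: p=0.5214, T=0.434, ωT=1.470956, cosh=2.291551, sinh=2.061845; start (x,ẋ)=(0.470665, 1.057402) → end (x,ẋ)=(1.048398, 2.068545)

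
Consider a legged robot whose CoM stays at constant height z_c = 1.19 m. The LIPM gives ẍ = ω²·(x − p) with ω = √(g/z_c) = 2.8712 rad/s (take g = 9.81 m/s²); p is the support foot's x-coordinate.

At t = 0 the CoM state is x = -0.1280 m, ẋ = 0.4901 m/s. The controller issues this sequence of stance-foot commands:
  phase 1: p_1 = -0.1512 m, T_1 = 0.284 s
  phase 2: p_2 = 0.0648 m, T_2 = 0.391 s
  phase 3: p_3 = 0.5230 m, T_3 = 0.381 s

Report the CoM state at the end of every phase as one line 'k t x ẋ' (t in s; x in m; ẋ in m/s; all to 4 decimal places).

phase 1: p=-0.1512, T=0.284, ωT=0.815421, cosh=1.351290, sinh=0.908837; start (x,ẋ)=(-0.128000, 0.490100) → end (x,ẋ)=(0.035284, 0.722806)
phase 2: p=0.0648, T=0.391, ωT=1.122639, cosh=1.699187, sinh=1.373767; start (x,ẋ)=(0.035284, 0.722806) → end (x,ẋ)=(0.360484, 1.111761)
phase 3: p=0.5230, T=0.381, ωT=1.093927, cosh=1.660438, sinh=1.325539; start (x,ẋ)=(0.360484, 1.111761) → end (x,ẋ)=(0.766416, 1.227493)

1 0.2840 0.0353 0.7228
2 0.6750 0.3605 1.1118
3 1.0560 0.7664 1.2275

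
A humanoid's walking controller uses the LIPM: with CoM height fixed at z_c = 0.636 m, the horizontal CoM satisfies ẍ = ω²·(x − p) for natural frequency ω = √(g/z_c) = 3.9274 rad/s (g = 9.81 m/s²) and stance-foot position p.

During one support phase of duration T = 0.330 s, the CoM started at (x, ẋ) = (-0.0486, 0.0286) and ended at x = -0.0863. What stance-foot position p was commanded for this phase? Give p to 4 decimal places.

ωT = 3.9274·0.330 = 1.296042; cosh(ωT) = 1.964207, sinh(ωT) = 1.690595
x(T) = p + (x₀−p)·cosh(ωT) + (ẋ₀/ω)·sinh(ωT) ⇒ p·(1 − cosh) = x(T) − x₀·cosh − (ẋ₀/ω)·sinh
numerator   = -0.0863 − (-0.0486)·1.964207 − (0.0286/3.9274)·1.690595 = -0.003151
denominator = 1 − 1.964207 = -0.964207
p = -0.003151 / -0.964207 = 0.0033

p = 0.0033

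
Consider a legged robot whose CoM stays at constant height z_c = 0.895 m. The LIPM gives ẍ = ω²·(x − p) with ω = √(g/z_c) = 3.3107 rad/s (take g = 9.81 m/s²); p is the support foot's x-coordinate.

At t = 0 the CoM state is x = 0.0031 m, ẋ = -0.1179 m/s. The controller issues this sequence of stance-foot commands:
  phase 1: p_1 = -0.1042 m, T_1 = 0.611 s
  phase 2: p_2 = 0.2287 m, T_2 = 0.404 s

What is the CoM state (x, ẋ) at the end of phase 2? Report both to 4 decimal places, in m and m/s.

x = 0.5857, ẋ = 1.4547

phase 1: p=-0.1042, T=0.611, ωT=2.022838, cosh=3.846013, sinh=3.713734; start (x,ẋ)=(0.003100, -0.117900) → end (x,ẋ)=(0.176224, 0.865815)
phase 2: p=0.2287, T=0.404, ωT=1.337523, cosh=2.036045, sinh=1.773550; start (x,ẋ)=(0.176224, 0.865815) → end (x,ẋ)=(0.585676, 1.454718)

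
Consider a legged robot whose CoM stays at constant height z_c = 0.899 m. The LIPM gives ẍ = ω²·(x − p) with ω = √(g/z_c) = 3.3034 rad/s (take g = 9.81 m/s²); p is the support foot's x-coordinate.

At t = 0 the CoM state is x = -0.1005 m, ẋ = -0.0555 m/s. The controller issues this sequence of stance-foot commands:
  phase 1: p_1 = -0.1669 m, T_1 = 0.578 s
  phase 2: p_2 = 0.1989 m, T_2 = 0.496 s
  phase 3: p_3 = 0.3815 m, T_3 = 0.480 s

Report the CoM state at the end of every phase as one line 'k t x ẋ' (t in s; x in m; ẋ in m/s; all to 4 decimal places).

phase 1: p=-0.1669, T=0.578, ωT=1.909365, cosh=3.448489, sinh=3.300314; start (x,ẋ)=(-0.100500, -0.055500) → end (x,ẋ)=(0.006632, 0.532519)
phase 2: p=0.1989, T=0.496, ωT=1.638486, cosh=2.670823, sinh=2.476549; start (x,ẋ)=(0.006632, 0.532519) → end (x,ẋ)=(0.084613, -0.150691)
phase 3: p=0.3815, T=0.480, ωT=1.585632, cosh=2.543597, sinh=2.338779; start (x,ẋ)=(0.084613, -0.150691) → end (x,ẋ)=(-0.480350, -2.677026)

1 0.5780 0.0066 0.5325
2 1.0740 0.0846 -0.1507
3 1.5540 -0.4803 -2.6770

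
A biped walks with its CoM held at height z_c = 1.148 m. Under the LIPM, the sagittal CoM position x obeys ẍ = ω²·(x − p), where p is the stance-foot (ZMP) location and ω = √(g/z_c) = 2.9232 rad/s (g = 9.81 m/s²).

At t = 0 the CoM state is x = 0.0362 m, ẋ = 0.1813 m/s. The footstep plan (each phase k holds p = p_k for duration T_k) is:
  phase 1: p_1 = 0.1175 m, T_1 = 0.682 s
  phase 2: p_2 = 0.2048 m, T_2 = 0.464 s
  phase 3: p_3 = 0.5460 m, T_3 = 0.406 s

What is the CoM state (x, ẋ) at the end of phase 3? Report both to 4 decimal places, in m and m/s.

x = -1.5247, ẋ = -5.7242

phase 1: p=0.1175, T=0.682, ωT=1.993622, cosh=3.739141, sinh=3.602940; start (x,ẋ)=(0.036200, 0.181300) → end (x,ẋ)=(0.036966, -0.178355)
phase 2: p=0.2048, T=0.464, ωT=1.356365, cosh=2.069826, sinh=1.812230; start (x,ẋ)=(0.036966, -0.178355) → end (x,ẋ)=(-0.253158, -1.258265)
phase 3: p=0.5460, T=0.406, ωT=1.186819, cosh=1.790916, sinh=1.485726; start (x,ẋ)=(-0.253158, -1.258265) → end (x,ẋ)=(-1.524742, -5.724248)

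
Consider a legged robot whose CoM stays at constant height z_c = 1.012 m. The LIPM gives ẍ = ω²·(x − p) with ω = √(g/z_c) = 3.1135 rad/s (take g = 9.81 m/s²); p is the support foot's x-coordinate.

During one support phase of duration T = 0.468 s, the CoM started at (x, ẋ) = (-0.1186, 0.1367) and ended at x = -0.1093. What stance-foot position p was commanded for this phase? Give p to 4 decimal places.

p = -0.0554

ωT = 3.1135·0.468 = 1.457118; cosh(ωT) = 2.263237, sinh(ωT) = 2.030331
x(T) = p + (x₀−p)·cosh(ωT) + (ẋ₀/ω)·sinh(ωT) ⇒ p·(1 − cosh) = x(T) − x₀·cosh − (ẋ₀/ω)·sinh
numerator   = -0.1093 − (-0.1186)·2.263237 − (0.1367/3.1135)·2.030331 = 0.069977
denominator = 1 − 2.263237 = -1.263237
p = 0.069977 / -1.263237 = -0.0554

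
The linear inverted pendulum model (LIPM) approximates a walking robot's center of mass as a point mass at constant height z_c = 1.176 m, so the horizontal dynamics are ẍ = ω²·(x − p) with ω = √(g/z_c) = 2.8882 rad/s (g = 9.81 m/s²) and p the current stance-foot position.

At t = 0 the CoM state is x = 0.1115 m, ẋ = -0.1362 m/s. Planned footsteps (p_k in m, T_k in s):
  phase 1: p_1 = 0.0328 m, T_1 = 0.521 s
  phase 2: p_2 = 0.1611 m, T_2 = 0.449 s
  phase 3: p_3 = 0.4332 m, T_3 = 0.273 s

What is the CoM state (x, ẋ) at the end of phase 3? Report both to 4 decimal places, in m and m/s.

x = 0.1211, ẋ = -0.5082

phase 1: p=0.0328, T=0.521, ωT=1.504752, cosh=2.362555, sinh=2.140483; start (x,ẋ)=(0.111500, -0.136200) → end (x,ẋ)=(0.117793, 0.164755)
phase 2: p=0.1611, T=0.449, ωT=1.296802, cosh=1.965493, sinh=1.692088; start (x,ẋ)=(0.117793, 0.164755) → end (x,ẋ)=(0.172505, 0.112181)
phase 3: p=0.4332, T=0.273, ωT=0.788479, cosh=1.327291, sinh=0.872755; start (x,ẋ)=(0.172505, 0.112181) → end (x,ẋ)=(0.121081, -0.508235)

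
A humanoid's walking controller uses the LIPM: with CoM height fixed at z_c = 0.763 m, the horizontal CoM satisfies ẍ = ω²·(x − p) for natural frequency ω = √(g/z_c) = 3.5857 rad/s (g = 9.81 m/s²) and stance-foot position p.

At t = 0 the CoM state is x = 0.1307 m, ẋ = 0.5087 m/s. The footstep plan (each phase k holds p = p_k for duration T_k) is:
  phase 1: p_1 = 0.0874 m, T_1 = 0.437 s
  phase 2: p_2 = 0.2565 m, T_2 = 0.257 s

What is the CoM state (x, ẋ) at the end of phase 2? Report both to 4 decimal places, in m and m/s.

x = 1.1213, ẋ = 3.3714

phase 1: p=0.0874, T=0.437, ωT=1.566951, cosh=2.500348, sinh=2.291667; start (x,ẋ)=(0.130700, 0.508700) → end (x,ẋ)=(0.520782, 1.627733)
phase 2: p=0.2565, T=0.257, ωT=0.921525, cosh=1.455516, sinh=1.057604; start (x,ẋ)=(0.520782, 1.627733) → end (x,ẋ)=(1.121267, 3.371414)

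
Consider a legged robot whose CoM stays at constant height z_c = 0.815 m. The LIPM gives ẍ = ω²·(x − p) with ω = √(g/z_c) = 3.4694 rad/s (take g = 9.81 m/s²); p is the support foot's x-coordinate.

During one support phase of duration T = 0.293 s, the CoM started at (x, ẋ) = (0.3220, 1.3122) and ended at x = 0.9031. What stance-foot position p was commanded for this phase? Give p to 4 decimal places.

ωT = 3.4694·0.293 = 1.016534; cosh(ωT) = 1.562723, sinh(ωT) = 1.200877
x(T) = p + (x₀−p)·cosh(ωT) + (ẋ₀/ω)·sinh(ωT) ⇒ p·(1 − cosh) = x(T) − x₀·cosh − (ẋ₀/ω)·sinh
numerator   = 0.9031 − (0.3220)·1.562723 − (1.3122/3.4694)·1.200877 = -0.054294
denominator = 1 − 1.562723 = -0.562723
p = -0.054294 / -0.562723 = 0.0965

p = 0.0965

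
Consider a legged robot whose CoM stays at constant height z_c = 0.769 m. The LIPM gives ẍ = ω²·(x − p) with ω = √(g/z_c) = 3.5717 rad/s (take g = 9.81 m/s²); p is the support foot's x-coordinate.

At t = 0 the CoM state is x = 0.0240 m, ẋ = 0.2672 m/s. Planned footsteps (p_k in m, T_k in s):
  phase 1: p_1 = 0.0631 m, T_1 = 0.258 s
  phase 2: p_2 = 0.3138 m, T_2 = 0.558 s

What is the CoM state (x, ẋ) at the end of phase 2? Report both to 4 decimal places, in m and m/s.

x = -0.2969, ẋ = -2.0371

phase 1: p=0.0631, T=0.258, ωT=0.921499, cosh=1.455488, sinh=1.057566; start (x,ẋ)=(0.024000, 0.267200) → end (x,ẋ)=(0.085307, 0.241214)
phase 2: p=0.3138, T=0.558, ωT=1.993009, cosh=3.736931, sinh=3.600646; start (x,ẋ)=(0.085307, 0.241214) → end (x,ẋ)=(-0.296893, -2.037116)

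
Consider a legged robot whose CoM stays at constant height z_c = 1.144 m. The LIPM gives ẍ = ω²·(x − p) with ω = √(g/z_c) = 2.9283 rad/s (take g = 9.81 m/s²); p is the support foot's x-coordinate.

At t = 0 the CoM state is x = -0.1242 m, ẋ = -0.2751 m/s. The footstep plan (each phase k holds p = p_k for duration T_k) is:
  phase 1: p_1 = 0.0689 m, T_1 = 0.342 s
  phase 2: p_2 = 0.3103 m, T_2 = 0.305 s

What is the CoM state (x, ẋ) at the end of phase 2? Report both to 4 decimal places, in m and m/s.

x = -0.9958, ẋ = -3.4917

phase 1: p=0.0689, T=0.342, ωT=1.001479, cosh=1.544820, sinh=1.177484; start (x,ẋ)=(-0.124200, -0.275100) → end (x,ẋ)=(-0.340024, -1.090794)
phase 2: p=0.3103, T=0.305, ωT=0.893131, cosh=1.426070, sinh=1.016698; start (x,ẋ)=(-0.340024, -1.090794) → end (x,ẋ)=(-0.995828, -3.491689)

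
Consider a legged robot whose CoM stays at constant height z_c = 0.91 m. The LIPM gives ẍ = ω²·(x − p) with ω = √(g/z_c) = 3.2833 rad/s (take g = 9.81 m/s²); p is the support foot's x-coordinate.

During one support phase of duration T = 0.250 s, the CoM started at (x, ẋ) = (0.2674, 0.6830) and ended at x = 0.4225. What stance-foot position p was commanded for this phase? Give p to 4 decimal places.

p = 0.3670

ωT = 3.2833·0.250 = 0.820825; cosh(ωT) = 1.356221, sinh(ωT) = 0.916153
x(T) = p + (x₀−p)·cosh(ωT) + (ẋ₀/ω)·sinh(ωT) ⇒ p·(1 − cosh) = x(T) − x₀·cosh − (ẋ₀/ω)·sinh
numerator   = 0.4225 − (0.2674)·1.356221 − (0.6830/3.2833)·0.916153 = -0.130734
denominator = 1 − 1.356221 = -0.356221
p = -0.130734 / -0.356221 = 0.3670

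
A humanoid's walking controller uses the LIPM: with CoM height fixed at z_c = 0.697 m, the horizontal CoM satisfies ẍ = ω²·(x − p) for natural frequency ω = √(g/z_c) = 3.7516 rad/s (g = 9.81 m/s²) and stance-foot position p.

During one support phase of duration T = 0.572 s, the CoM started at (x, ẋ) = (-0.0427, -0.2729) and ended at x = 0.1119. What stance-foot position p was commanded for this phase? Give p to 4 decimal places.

ωT = 3.7516·0.572 = 2.145915; cosh(ωT) = 4.333412, sinh(ωT) = 4.216451
x(T) = p + (x₀−p)·cosh(ωT) + (ẋ₀/ω)·sinh(ωT) ⇒ p·(1 − cosh) = x(T) − x₀·cosh − (ẋ₀/ω)·sinh
numerator   = 0.1119 − (-0.0427)·4.333412 − (-0.2729/3.7516)·4.216451 = 0.603651
denominator = 1 − 4.333412 = -3.333412
p = 0.603651 / -3.333412 = -0.1811

p = -0.1811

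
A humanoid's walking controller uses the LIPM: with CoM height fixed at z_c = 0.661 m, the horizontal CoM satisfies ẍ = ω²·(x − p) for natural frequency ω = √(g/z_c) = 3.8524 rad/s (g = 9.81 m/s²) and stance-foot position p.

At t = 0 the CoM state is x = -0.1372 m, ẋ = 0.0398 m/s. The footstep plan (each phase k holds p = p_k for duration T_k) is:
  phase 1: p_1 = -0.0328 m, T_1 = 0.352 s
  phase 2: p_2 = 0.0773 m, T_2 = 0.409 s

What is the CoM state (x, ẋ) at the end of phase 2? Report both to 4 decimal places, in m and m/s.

x = -1.0856, ẋ = -4.3685

phase 1: p=-0.0328, T=0.352, ωT=1.356045, cosh=2.069246, sinh=1.811568; start (x,ẋ)=(-0.137200, 0.039800) → end (x,ẋ)=(-0.230114, -0.646239)
phase 2: p=0.0773, T=0.409, ωT=1.575632, cosh=2.520335, sinh=2.313458; start (x,ẋ)=(-0.230114, -0.646239) → end (x,ẋ)=(-1.085567, -4.368523)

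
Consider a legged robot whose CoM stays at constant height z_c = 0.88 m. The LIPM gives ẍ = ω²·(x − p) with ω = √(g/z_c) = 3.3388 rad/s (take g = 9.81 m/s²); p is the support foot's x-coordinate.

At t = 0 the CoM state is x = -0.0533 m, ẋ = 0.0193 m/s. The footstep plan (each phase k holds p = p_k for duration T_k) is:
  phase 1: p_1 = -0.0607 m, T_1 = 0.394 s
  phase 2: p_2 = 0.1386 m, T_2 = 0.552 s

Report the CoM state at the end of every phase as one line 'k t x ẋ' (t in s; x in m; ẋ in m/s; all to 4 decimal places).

1 0.3940 -0.0359 0.0813
2 0.9460 -0.3514 -1.5308

phase 1: p=-0.0607, T=0.394, ωT=1.315487, cosh=1.997455, sinh=1.729111; start (x,ẋ)=(-0.053300, 0.019300) → end (x,ẋ)=(-0.035924, 0.081272)
phase 2: p=0.1386, T=0.552, ωT=1.843018, cosh=3.236953, sinh=3.078614; start (x,ẋ)=(-0.035924, 0.081272) → end (x,ẋ)=(-0.351386, -1.530833)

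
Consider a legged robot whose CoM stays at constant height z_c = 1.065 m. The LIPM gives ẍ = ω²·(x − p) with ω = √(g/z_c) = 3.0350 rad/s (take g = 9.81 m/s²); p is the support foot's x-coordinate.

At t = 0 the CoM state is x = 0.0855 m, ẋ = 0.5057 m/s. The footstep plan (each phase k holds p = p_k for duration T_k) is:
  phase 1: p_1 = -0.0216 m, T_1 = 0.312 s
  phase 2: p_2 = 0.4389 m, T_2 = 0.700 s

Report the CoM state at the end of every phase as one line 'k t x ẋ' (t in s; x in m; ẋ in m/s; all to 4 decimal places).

phase 1: p=-0.0216, T=0.312, ωT=0.946920, cosh=1.482846, sinh=1.094912; start (x,ẋ)=(0.085500, 0.505700) → end (x,ẋ)=(0.319650, 1.105775)
phase 2: p=0.4389, T=0.700, ωT=2.124500, cosh=4.244102, sinh=4.124610; start (x,ẋ)=(0.319650, 1.105775) → end (x,ẋ)=(1.435555, 3.200227)

1 0.3120 0.3197 1.1058
2 1.0120 1.4356 3.2002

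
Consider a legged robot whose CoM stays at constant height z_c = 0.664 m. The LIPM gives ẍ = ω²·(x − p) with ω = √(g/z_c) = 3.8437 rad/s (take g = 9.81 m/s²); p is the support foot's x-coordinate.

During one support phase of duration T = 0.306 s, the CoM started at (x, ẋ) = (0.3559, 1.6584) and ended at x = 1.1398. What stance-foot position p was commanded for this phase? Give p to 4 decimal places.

ωT = 3.8437·0.306 = 1.176172; cosh(ωT) = 1.775199, sinh(ωT) = 1.466742
x(T) = p + (x₀−p)·cosh(ωT) + (ẋ₀/ω)·sinh(ωT) ⇒ p·(1 − cosh) = x(T) − x₀·cosh − (ẋ₀/ω)·sinh
numerator   = 1.1398 − (0.3559)·1.775199 − (1.6584/3.8437)·1.466742 = -0.124833
denominator = 1 − 1.775199 = -0.775199
p = -0.124833 / -0.775199 = 0.1610

p = 0.1610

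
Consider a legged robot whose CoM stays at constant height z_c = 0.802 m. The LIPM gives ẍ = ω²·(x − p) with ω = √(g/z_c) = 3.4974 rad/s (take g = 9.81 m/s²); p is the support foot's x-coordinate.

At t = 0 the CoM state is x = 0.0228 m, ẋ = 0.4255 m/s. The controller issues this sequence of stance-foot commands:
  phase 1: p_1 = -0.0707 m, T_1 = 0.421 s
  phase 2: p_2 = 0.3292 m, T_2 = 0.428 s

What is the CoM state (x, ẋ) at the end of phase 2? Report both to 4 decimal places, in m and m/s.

x = 1.4859, ẋ = 4.3634

phase 1: p=-0.0707, T=0.421, ωT=1.472405, cosh=2.294541, sinh=2.065168; start (x,ẋ)=(0.022800, 0.425500) → end (x,ẋ)=(0.395092, 1.651652)
phase 2: p=0.3292, T=0.428, ωT=1.496887, cosh=2.345793, sinh=2.121967; start (x,ẋ)=(0.395092, 1.651652) → end (x,ẋ)=(1.485870, 4.363439)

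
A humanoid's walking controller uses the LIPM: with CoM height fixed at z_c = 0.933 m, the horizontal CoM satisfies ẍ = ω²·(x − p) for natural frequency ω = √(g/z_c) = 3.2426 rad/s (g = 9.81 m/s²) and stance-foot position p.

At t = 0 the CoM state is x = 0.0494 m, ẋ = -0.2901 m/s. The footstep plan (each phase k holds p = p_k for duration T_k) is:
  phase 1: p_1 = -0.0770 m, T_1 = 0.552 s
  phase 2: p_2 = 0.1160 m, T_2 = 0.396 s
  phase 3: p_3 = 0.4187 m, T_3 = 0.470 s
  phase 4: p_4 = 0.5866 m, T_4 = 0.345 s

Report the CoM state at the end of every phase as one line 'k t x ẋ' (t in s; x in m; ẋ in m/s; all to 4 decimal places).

phase 1: p=-0.0770, T=0.552, ωT=1.789915, cosh=3.077959, sinh=2.910985; start (x,ẋ)=(0.049400, -0.290100) → end (x,ẋ)=(0.051622, 0.300194)
phase 2: p=0.1160, T=0.396, ωT=1.284070, cosh=1.944107, sinh=1.667199; start (x,ẋ)=(0.051622, 0.300194) → end (x,ẋ)=(0.145189, 0.235578)
phase 3: p=0.4187, T=0.470, ωT=1.524022, cosh=2.404243, sinh=2.186409; start (x,ẋ)=(0.145189, 0.235578) → end (x,ẋ)=(-0.080043, -1.372713)
phase 4: p=0.5866, T=0.345, ωT=1.118697, cosh=1.693784, sinh=1.367079; start (x,ẋ)=(-0.080043, -1.372713) → end (x,ẋ)=(-1.121285, -5.280235)

1 0.5520 0.0516 0.3002
2 0.9480 0.1452 0.2356
3 1.4180 -0.0800 -1.3727
4 1.7630 -1.1213 -5.2802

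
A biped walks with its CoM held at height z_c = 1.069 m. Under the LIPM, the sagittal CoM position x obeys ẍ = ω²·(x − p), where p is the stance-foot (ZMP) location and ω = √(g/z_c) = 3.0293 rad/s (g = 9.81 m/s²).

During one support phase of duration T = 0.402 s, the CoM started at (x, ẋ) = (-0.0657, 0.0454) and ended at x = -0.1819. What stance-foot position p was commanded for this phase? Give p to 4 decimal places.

p = 0.1006

ωT = 3.0293·0.402 = 1.217779; cosh(ωT) = 1.837779, sinh(ωT) = 1.541893
x(T) = p + (x₀−p)·cosh(ωT) + (ẋ₀/ω)·sinh(ωT) ⇒ p·(1 − cosh) = x(T) − x₀·cosh − (ẋ₀/ω)·sinh
numerator   = -0.1819 − (-0.0657)·1.837779 − (0.0454/3.0293)·1.541893 = -0.084266
denominator = 1 − 1.837779 = -0.837779
p = -0.084266 / -0.837779 = 0.1006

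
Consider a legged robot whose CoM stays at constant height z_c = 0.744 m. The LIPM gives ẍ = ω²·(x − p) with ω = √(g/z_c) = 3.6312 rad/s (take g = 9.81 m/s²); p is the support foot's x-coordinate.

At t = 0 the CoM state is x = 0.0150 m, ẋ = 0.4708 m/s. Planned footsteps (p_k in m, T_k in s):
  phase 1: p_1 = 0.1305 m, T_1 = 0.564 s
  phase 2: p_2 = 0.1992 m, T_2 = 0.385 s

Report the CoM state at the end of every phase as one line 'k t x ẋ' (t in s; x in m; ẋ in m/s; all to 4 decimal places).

1 0.5640 0.1696 0.2566
2 0.9490 0.2698 0.3465

phase 1: p=0.1305, T=0.564, ωT=2.047997, cosh=3.940675, sinh=3.811681; start (x,ẋ)=(0.015000, 0.470800) → end (x,ẋ)=(0.169552, 0.256637)
phase 2: p=0.1992, T=0.385, ωT=1.398012, cosh=2.147117, sinh=1.900029; start (x,ẋ)=(0.169552, 0.256637) → end (x,ẋ)=(0.269828, 0.346478)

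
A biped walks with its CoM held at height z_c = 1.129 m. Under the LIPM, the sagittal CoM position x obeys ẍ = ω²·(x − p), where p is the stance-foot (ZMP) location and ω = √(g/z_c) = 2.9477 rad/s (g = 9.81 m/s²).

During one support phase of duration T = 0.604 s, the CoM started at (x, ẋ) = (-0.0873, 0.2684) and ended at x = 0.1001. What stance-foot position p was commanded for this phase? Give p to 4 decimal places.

ωT = 2.9477·0.604 = 1.780411; cosh(ωT) = 3.050431, sinh(ωT) = 2.881862
x(T) = p + (x₀−p)·cosh(ωT) + (ẋ₀/ω)·sinh(ωT) ⇒ p·(1 − cosh) = x(T) − x₀·cosh − (ẋ₀/ω)·sinh
numerator   = 0.1001 − (-0.0873)·3.050431 − (0.2684/2.9477)·2.881862 = 0.103997
denominator = 1 − 3.050431 = -2.050431
p = 0.103997 / -2.050431 = -0.0507

p = -0.0507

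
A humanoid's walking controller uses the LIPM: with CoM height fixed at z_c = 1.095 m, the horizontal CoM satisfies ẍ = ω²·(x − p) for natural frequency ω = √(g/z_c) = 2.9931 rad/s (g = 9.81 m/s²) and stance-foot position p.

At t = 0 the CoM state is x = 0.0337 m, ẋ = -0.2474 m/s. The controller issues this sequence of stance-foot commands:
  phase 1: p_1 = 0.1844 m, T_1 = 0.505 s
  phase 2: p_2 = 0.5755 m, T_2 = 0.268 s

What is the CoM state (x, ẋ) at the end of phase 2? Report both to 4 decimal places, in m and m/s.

x = -1.1315, ẋ = -4.5641

phase 1: p=0.1844, T=0.505, ωT=1.511516, cosh=2.377086, sinh=2.156510; start (x,ẋ)=(0.033700, -0.247400) → end (x,ẋ)=(-0.352077, -1.560807)
phase 2: p=0.5755, T=0.268, ωT=0.802151, cosh=1.339348, sinh=0.890985; start (x,ẋ)=(-0.352077, -1.560807) → end (x,ẋ)=(-1.131469, -4.564132)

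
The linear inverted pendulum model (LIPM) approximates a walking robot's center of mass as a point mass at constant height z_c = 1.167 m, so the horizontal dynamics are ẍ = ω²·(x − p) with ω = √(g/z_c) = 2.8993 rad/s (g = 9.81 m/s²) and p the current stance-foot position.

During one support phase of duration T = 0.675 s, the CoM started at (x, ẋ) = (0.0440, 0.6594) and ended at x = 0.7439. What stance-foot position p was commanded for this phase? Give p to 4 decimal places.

p = 0.0781

ωT = 2.8993·0.675 = 1.957028; cosh(ωT) = 3.609767, sinh(ωT) = 3.468489
x(T) = p + (x₀−p)·cosh(ωT) + (ẋ₀/ω)·sinh(ωT) ⇒ p·(1 − cosh) = x(T) − x₀·cosh − (ẋ₀/ω)·sinh
numerator   = 0.7439 − (0.0440)·3.609767 − (0.6594/2.8993)·3.468489 = -0.203783
denominator = 1 − 3.609767 = -2.609767
p = -0.203783 / -2.609767 = 0.0781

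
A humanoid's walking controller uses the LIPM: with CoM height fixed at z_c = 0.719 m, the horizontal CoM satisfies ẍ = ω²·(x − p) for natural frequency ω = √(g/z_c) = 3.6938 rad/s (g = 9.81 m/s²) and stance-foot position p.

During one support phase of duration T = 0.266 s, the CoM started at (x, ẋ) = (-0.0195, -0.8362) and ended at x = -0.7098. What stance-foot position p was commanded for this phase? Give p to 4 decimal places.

p = 0.8036

ωT = 3.6938·0.266 = 0.982551; cosh(ωT) = 1.522808, sinh(ωT) = 1.148453
x(T) = p + (x₀−p)·cosh(ωT) + (ẋ₀/ω)·sinh(ωT) ⇒ p·(1 − cosh) = x(T) − x₀·cosh − (ẋ₀/ω)·sinh
numerator   = -0.7098 − (-0.0195)·1.522808 − (-0.8362/3.6938)·1.148453 = -0.420119
denominator = 1 − 1.522808 = -0.522808
p = -0.420119 / -0.522808 = 0.8036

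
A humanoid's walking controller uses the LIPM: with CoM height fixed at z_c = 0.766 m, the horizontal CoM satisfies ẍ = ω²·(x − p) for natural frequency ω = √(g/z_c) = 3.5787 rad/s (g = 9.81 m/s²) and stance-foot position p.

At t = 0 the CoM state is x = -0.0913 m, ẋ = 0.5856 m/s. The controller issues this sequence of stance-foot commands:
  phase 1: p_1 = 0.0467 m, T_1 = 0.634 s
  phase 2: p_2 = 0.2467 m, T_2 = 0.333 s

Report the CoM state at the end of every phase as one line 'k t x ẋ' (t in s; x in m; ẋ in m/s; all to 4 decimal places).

phase 1: p=0.0467, T=0.634, ωT=2.268896, cosh=4.886073, sinh=4.782646; start (x,ẋ)=(-0.091300, 0.585600) → end (x,ẋ)=(0.155030, 0.499324)
phase 2: p=0.2467, T=0.333, ωT=1.191707, cosh=1.798200, sinh=1.494498; start (x,ẋ)=(0.155030, 0.499324) → end (x,ẋ)=(0.290380, 0.407597)

1 0.6340 0.1550 0.4993
2 0.9670 0.2904 0.4076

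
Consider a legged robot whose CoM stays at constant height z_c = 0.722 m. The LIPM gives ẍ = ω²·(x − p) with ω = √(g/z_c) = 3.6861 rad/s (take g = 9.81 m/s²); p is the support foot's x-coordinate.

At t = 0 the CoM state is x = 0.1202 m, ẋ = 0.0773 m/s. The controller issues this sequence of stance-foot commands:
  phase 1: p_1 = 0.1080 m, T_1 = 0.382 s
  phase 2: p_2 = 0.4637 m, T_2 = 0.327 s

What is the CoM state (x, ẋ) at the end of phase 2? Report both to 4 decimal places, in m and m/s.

x = 0.0428, ẋ = -1.1564

phase 1: p=0.1080, T=0.382, ωT=1.408090, cosh=2.166375, sinh=1.921765; start (x,ẋ)=(0.120200, 0.077300) → end (x,ẋ)=(0.174730, 0.253883)
phase 2: p=0.4637, T=0.327, ωT=1.205355, cosh=1.818764, sinh=1.519179; start (x,ẋ)=(0.174730, 0.253883) → end (x,ẋ)=(0.042767, -1.156430)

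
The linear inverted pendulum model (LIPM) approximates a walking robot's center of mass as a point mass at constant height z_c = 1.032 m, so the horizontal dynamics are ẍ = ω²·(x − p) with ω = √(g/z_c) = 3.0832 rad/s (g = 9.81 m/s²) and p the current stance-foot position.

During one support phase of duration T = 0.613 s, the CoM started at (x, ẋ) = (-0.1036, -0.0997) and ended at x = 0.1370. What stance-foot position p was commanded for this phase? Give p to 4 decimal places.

ωT = 3.0832·0.613 = 1.890002; cosh(ωT) = 3.385225, sinh(ωT) = 3.234154
x(T) = p + (x₀−p)·cosh(ωT) + (ẋ₀/ω)·sinh(ωT) ⇒ p·(1 − cosh) = x(T) − x₀·cosh − (ẋ₀/ω)·sinh
numerator   = 0.1370 − (-0.1036)·3.385225 − (-0.0997/3.0832)·3.234154 = 0.592291
denominator = 1 − 3.385225 = -2.385225
p = 0.592291 / -2.385225 = -0.2483

p = -0.2483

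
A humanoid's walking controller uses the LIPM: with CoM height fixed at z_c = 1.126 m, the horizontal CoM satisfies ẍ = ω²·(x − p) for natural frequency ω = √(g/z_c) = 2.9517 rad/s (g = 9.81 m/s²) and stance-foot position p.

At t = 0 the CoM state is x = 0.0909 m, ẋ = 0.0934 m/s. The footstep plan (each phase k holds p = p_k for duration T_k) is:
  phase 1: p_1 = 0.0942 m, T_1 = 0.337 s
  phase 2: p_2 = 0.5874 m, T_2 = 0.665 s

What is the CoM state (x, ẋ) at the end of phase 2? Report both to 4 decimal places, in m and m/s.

phase 1: p=0.0942, T=0.337, ωT=0.994723, cosh=1.536900, sinh=1.167075; start (x,ẋ)=(0.090900, 0.093400) → end (x,ẋ)=(0.126058, 0.132178)
phase 2: p=0.5874, T=0.665, ωT=1.962881, cosh=3.630130, sinh=3.489676; start (x,ẋ)=(0.126058, 0.132178) → end (x,ẋ)=(-0.931063, -4.272221)

x = -0.9311, ẋ = -4.2722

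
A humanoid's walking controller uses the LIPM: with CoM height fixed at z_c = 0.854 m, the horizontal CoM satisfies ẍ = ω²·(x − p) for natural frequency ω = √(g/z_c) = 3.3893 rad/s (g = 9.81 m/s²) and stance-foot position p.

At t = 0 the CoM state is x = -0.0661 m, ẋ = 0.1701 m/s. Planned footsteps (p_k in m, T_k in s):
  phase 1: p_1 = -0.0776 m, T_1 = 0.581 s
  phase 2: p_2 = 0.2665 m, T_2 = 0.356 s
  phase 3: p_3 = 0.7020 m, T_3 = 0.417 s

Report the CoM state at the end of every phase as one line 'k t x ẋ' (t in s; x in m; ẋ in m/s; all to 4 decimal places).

1 0.5810 0.1407 0.7582
2 0.9370 0.3778 0.7316
3 1.3540 0.4136 -0.5321

phase 1: p=-0.0776, T=0.581, ωT=1.969183, cosh=3.652197, sinh=3.512626; start (x,ẋ)=(-0.066100, 0.170100) → end (x,ẋ)=(0.140690, 0.758150)
phase 2: p=0.2665, T=0.356, ωT=1.206591, cosh=1.820644, sinh=1.521428; start (x,ẋ)=(0.140690, 0.758150) → end (x,ẋ)=(0.377771, 0.731571)
phase 3: p=0.7020, T=0.417, ωT=1.413338, cosh=2.176490, sinh=1.933161; start (x,ẋ)=(0.377771, 0.731571) → end (x,ẋ)=(0.413587, -0.532110)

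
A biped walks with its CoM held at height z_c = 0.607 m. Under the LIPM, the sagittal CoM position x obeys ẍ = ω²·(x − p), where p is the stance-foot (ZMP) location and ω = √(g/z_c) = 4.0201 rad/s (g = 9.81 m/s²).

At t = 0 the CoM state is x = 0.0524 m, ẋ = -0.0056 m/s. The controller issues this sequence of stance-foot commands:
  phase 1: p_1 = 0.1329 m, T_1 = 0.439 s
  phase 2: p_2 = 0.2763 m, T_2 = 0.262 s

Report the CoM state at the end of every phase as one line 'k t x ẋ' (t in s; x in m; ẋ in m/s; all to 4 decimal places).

phase 1: p=0.1329, T=0.439, ωT=1.764824, cosh=3.005880, sinh=2.834663; start (x,ẋ)=(0.052400, -0.005600) → end (x,ẋ)=(-0.113022, -0.934181)
phase 2: p=0.2763, T=0.262, ωT=1.053266, cosh=1.607898, sinh=1.259102; start (x,ẋ)=(-0.113022, -0.934181) → end (x,ẋ)=(-0.642277, -3.472706)

1 0.4390 -0.1130 -0.9342
2 0.7010 -0.6423 -3.4727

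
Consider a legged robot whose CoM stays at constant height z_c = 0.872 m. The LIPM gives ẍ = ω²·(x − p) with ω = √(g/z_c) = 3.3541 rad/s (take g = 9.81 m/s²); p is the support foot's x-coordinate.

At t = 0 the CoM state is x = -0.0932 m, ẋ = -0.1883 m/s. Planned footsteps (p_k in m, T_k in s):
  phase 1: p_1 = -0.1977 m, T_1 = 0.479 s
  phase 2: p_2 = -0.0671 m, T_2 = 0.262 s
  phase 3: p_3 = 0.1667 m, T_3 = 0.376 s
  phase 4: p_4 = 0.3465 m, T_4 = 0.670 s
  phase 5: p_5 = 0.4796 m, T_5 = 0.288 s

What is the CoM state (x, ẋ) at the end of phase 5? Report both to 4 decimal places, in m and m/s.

phase 1: p=-0.1977, T=0.479, ωT=1.606614, cosh=2.593233, sinh=2.392667; start (x,ẋ)=(-0.093200, -0.188300) → end (x,ẋ)=(-0.061032, 0.350332)
phase 2: p=-0.0671, T=0.262, ωT=0.878774, cosh=1.411619, sinh=0.996327; start (x,ẋ)=(-0.061032, 0.350332) → end (x,ẋ)=(0.045531, 0.514813)
phase 3: p=0.1667, T=0.376, ωT=1.261142, cosh=1.906389, sinh=1.623059; start (x,ẋ)=(0.045531, 0.514813) → end (x,ẋ)=(0.184824, 0.321802)
phase 4: p=0.3465, T=0.670, ωT=2.247247, cosh=4.783671, sinh=4.677981; start (x,ẋ)=(0.184824, 0.321802) → end (x,ẋ)=(0.021916, -0.997363)
phase 5: p=0.4796, T=0.288, ωT=0.965981, cosh=1.503987, sinh=1.123377; start (x,ẋ)=(0.021916, -0.997363) → end (x,ẋ)=(-0.542793, -3.224535)

x = -0.5428, ẋ = -3.2245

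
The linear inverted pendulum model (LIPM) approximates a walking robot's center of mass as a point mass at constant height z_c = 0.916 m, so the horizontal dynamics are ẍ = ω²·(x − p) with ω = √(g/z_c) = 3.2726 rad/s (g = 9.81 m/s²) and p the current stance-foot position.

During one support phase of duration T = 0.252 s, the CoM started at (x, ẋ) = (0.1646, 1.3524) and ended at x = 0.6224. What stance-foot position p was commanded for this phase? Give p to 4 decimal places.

p = -0.0495

ωT = 3.2726·0.252 = 0.824695; cosh(ωT) = 1.359777, sinh(ωT) = 0.921408
x(T) = p + (x₀−p)·cosh(ωT) + (ẋ₀/ω)·sinh(ωT) ⇒ p·(1 − cosh) = x(T) − x₀·cosh − (ẋ₀/ω)·sinh
numerator   = 0.6224 − (0.1646)·1.359777 − (1.3524/3.2726)·0.921408 = 0.017809
denominator = 1 − 1.359777 = -0.359777
p = 0.017809 / -0.359777 = -0.0495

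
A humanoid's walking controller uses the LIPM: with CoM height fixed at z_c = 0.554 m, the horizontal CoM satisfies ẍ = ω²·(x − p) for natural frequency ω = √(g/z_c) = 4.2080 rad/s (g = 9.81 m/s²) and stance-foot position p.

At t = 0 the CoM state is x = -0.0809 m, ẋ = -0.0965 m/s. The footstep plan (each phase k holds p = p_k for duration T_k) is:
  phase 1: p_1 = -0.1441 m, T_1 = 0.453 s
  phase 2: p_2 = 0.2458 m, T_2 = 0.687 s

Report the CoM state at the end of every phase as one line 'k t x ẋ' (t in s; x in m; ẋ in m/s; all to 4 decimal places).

phase 1: p=-0.1441, T=0.453, ωT=1.906224, cosh=3.438139, sinh=3.289498; start (x,ẋ)=(-0.080900, -0.096500) → end (x,ẋ)=(-0.002246, 0.543047)
phase 2: p=0.2458, T=0.687, ωT=2.890896, cosh=9.032483, sinh=8.976956; start (x,ẋ)=(-0.002246, 0.543047) → end (x,ẋ)=(-0.836185, -4.464884)

1 0.4530 -0.0022 0.5430
2 1.1400 -0.8362 -4.4649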